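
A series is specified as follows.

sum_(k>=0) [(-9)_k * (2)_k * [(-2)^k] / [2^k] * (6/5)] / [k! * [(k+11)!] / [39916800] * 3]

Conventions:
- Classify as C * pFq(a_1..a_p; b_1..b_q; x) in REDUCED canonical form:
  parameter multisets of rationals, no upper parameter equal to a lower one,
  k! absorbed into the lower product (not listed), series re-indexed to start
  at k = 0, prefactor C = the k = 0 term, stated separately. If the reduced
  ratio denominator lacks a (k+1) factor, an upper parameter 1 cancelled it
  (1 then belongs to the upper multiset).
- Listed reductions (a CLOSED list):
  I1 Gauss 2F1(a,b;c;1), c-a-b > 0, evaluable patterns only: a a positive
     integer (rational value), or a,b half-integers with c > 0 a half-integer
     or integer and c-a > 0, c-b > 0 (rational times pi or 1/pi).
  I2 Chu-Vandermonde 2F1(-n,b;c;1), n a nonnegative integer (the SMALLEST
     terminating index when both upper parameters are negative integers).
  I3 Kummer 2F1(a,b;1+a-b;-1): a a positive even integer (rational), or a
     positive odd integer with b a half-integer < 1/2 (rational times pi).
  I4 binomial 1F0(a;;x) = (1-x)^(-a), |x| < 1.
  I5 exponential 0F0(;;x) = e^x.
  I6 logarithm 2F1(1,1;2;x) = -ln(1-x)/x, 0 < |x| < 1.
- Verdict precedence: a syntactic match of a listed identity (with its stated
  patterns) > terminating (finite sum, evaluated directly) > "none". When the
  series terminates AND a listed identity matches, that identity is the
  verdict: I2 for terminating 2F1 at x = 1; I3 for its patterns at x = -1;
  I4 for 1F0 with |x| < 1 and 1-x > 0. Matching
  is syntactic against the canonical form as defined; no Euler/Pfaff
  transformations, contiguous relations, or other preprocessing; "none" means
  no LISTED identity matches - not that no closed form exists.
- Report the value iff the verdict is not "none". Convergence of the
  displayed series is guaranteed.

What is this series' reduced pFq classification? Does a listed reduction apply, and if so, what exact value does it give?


The tell: with t_0 = 2/5, the denominator's factorial ratio (prefactor 2/5) is a lower Pochhammer.
Consecutive-term ratio: r(k) = (-1) * (k-9) (k+2) / [(k+12) (k+1)] - rational; roots negated = parameters, x = (-1), C = 2/5.

At argument -1: a 2F1 with upper {-9, 2}, lower {12}, scaled by C = 2/5. Verdict at x = -1: Kummer's theorem (I3) matches (x = -1; c = 12 equals 1+a-b for upper {-9, 2}: listed pattern). Hence: 11/5.


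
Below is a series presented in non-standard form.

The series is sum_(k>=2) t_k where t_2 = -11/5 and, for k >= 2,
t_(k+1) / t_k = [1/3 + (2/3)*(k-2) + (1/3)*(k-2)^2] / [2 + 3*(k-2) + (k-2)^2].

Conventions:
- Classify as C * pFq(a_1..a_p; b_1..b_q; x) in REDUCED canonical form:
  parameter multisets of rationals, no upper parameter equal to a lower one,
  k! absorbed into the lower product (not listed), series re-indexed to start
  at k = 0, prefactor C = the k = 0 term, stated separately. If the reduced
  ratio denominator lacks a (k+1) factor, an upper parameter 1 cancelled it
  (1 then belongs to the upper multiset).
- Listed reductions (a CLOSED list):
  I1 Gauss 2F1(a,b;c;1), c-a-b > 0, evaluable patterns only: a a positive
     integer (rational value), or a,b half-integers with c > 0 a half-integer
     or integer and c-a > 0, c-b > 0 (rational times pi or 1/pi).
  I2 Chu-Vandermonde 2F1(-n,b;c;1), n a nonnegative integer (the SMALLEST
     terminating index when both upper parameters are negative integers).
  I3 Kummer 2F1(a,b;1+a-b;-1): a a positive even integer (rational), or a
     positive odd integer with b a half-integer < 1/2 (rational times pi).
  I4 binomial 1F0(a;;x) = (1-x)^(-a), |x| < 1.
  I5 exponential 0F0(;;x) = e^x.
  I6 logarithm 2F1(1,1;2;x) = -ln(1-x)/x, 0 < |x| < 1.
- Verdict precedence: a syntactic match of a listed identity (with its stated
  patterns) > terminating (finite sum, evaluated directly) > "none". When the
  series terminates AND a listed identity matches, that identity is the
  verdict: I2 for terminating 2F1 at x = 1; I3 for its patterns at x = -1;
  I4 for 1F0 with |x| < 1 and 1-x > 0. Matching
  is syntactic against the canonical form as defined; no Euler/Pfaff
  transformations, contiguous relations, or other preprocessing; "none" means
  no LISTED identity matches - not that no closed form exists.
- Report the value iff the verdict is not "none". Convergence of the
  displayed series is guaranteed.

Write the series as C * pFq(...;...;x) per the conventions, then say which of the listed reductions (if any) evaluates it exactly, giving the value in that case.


Classification (C = -11/5): 2F1 with upper {1, 1}, lower {2}, argument x = 1/3. Verdict: the I6 logarithm reduction applies (the logarithm: parameters (1,1;2), x = 1/3). Sum: (33/5) * ln(2/3).

Key step: from the first term -11/5: factor the ratio over Q (C = -11/5): negated roots = parameters.
Adjacent-term ratio: r(k) = (1/3) * (k+1) (k+1) / [(k+2) (k+1)] - poly over poly, x = (1/3) from leading terms; C = -11/5 at k = 0.


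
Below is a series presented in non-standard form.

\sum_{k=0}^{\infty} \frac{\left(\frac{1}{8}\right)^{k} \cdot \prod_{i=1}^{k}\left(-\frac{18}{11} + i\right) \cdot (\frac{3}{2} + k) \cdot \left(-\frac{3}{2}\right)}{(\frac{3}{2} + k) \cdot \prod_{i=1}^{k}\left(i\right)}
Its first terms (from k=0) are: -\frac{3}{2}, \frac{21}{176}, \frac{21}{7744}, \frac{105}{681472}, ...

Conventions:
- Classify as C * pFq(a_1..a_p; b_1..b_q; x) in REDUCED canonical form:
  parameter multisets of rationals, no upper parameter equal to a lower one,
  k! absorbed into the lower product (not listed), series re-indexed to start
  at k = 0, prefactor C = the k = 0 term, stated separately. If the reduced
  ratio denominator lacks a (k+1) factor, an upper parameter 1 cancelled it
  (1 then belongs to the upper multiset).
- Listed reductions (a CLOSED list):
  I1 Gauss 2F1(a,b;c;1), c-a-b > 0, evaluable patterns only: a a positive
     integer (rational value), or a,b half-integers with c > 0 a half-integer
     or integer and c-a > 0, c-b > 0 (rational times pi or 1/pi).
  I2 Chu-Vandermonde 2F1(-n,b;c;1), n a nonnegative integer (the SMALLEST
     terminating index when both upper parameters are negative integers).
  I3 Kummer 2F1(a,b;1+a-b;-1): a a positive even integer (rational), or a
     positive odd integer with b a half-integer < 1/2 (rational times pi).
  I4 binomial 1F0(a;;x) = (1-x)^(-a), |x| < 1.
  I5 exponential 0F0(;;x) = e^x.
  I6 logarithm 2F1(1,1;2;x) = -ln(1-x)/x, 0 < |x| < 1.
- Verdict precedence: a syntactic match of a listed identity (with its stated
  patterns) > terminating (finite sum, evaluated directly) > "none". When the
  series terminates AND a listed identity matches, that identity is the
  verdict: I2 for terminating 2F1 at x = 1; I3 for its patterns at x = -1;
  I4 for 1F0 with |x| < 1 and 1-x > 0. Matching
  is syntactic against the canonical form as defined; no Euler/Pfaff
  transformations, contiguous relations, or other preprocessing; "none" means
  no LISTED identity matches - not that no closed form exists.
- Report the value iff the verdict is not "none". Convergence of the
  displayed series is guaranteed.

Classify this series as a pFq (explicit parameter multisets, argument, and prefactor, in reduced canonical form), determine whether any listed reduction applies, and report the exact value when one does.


Canonical form: C = -\frac{3}{2} times 1F0 with upper {-\frac{7}{11}}, lower {-}, x = \frac{1}{8}. Verdict: binomial (I4) applies (the 1F0 binomial series: exponent 7/11, x = \frac{1}{8}). Exact value: \left(-\frac{3}{2}\right) \cdot \left(\frac{7}{8}\right)^{\frac{7}{11}}.

Key observation: with t_0 = -\frac{3}{2}, the running product (prefactor -3/2) telescopes to a rising factorial.
Consecutive-term ratio: r(k) = \frac{1}{8} * (k-\frac{7}{11}) / [(k+1)] - rational; roots negated = parameters, x = \frac{1}{8}, C = -\frac{3}{2}.


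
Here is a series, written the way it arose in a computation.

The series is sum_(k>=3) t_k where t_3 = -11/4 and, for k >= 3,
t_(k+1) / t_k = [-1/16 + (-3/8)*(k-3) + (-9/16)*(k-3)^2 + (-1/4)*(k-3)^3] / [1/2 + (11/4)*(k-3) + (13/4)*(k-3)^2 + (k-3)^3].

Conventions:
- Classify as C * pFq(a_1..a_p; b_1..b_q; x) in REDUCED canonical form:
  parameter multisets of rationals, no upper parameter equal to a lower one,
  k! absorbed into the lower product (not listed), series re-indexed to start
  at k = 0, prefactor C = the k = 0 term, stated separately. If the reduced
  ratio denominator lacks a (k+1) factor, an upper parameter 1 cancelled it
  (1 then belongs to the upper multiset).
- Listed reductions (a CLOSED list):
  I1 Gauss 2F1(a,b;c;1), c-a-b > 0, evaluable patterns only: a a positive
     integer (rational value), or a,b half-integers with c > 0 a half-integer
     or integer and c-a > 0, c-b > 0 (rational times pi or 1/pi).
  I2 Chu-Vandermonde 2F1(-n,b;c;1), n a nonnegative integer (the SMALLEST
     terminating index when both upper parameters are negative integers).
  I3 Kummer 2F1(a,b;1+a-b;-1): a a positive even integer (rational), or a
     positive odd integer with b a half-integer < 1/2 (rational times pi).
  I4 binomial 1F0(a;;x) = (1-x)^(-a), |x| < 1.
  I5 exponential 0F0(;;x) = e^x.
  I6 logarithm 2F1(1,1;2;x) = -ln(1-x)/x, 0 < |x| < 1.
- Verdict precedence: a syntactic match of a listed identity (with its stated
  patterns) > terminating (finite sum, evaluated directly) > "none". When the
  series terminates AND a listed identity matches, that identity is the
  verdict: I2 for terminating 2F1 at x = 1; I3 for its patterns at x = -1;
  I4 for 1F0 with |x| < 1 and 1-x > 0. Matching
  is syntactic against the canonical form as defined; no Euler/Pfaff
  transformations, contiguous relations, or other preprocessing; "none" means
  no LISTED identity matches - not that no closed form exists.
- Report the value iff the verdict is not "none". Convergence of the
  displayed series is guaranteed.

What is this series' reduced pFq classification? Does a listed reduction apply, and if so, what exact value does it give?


Canonical form: C = -11/4 times 2F1 with upper {1, 1}, lower {2}, x = -1/4. Verdict (x = -1/4): the logarithmic series (I6) applies (the logarithm: parameters (1,1;2), x = -1/4). Its exact value is (-11) * ln(5/4).

Structural cue: t_0 being -11/4, the expanded ratio factors over Q; C = -11/4, roots give parameters.
Adjacent-term ratio: r(k) = (-1/4) * (k+1) (k+1) / [(k+2) (k+1)] - poly over poly, x = (-1/4) from leading terms; C = -11/4 at k = 0.


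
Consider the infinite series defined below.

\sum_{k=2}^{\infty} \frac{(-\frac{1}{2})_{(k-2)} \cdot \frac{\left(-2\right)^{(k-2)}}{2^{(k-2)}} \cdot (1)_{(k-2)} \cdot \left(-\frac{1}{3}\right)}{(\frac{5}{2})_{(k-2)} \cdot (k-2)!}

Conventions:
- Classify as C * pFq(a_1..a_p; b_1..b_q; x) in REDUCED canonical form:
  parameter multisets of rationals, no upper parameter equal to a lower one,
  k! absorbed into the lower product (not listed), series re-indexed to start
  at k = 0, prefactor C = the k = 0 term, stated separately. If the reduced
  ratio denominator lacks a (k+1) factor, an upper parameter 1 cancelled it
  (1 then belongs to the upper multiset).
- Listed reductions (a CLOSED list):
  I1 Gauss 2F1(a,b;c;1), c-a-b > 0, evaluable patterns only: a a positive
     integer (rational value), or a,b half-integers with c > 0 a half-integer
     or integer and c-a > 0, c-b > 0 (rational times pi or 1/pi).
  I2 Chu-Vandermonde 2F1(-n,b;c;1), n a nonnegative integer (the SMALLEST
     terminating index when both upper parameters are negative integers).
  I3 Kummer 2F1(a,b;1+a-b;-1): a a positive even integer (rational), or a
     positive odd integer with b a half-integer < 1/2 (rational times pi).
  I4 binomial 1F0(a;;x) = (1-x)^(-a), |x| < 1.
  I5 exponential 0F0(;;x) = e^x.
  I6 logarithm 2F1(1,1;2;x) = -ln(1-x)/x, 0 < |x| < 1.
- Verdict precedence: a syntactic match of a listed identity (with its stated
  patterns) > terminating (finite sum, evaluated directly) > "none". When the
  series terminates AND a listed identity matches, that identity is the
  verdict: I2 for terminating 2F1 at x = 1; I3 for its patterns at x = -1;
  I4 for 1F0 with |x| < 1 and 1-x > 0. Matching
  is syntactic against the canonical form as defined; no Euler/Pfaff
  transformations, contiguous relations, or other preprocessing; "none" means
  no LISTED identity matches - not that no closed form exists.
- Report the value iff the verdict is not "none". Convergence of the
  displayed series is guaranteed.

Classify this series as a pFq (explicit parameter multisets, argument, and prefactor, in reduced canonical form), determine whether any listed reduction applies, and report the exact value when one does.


Reduced: x = -1, 2F1, upper = {-\frac{1}{2}, 1}, lower = {\frac{5}{2}}, C = -\frac{1}{3}. Verdict: Kummer (I3) fires (x = -1; c = \frac{5}{2} equals 1+a-b for upper {-\frac{1}{2}, 1}: listed pattern). Its exact value is \left(-\frac{1}{8}\right) \cdot \pi.

First insight: from the first term -\frac{1}{3}: the two k-th powers (C = -1/3) combine into one argument.
Consecutive-term ratio: r(k) = -1 * (k-\frac{1}{2}) (k+1) / [(k+\frac{5}{2}) (k+1)] - poly over poly, x = -1 from leading terms; C = -\frac{1}{3} at k = 0.


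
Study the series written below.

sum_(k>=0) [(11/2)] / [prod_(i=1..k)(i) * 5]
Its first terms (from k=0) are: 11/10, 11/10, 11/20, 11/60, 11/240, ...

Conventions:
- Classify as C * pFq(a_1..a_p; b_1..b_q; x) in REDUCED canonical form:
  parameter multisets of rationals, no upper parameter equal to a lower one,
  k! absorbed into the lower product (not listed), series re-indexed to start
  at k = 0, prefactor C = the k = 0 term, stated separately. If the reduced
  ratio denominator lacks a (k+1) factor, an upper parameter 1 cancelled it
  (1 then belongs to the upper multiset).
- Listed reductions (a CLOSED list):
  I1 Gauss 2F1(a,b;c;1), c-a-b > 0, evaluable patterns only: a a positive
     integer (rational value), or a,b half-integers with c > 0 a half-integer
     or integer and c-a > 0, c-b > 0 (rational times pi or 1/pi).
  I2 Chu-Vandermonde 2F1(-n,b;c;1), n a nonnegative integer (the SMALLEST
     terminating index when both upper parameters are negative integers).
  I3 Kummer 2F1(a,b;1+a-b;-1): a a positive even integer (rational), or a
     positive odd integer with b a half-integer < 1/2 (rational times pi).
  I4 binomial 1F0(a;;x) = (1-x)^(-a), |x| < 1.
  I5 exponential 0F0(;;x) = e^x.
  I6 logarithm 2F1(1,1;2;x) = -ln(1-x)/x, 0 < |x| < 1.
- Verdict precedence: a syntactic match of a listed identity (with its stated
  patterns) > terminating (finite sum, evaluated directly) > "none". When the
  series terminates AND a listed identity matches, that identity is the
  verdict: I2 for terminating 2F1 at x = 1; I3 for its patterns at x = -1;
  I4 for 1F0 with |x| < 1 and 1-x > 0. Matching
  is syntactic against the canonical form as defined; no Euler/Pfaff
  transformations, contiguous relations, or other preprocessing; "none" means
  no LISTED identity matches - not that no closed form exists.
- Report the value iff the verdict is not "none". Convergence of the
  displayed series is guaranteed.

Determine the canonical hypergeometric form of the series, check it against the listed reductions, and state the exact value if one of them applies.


The series (x = 1) is 0F0: upper {-}, lower {-}, prefactor 11/10. Verdict at x = 1: exponential (I5) matches (the 0F0 exponential series at x = 1). Exact value: (11/10) * e^(1).

Key step: t_0 being 11/10, the constant factors (prefactor 11/10) combine into one prefactor.
Consecutive-term ratio: r(k) = 1 * 1 / [(k+1)] - rational in k. x = 1; t_0 = 11/10; negate the roots.


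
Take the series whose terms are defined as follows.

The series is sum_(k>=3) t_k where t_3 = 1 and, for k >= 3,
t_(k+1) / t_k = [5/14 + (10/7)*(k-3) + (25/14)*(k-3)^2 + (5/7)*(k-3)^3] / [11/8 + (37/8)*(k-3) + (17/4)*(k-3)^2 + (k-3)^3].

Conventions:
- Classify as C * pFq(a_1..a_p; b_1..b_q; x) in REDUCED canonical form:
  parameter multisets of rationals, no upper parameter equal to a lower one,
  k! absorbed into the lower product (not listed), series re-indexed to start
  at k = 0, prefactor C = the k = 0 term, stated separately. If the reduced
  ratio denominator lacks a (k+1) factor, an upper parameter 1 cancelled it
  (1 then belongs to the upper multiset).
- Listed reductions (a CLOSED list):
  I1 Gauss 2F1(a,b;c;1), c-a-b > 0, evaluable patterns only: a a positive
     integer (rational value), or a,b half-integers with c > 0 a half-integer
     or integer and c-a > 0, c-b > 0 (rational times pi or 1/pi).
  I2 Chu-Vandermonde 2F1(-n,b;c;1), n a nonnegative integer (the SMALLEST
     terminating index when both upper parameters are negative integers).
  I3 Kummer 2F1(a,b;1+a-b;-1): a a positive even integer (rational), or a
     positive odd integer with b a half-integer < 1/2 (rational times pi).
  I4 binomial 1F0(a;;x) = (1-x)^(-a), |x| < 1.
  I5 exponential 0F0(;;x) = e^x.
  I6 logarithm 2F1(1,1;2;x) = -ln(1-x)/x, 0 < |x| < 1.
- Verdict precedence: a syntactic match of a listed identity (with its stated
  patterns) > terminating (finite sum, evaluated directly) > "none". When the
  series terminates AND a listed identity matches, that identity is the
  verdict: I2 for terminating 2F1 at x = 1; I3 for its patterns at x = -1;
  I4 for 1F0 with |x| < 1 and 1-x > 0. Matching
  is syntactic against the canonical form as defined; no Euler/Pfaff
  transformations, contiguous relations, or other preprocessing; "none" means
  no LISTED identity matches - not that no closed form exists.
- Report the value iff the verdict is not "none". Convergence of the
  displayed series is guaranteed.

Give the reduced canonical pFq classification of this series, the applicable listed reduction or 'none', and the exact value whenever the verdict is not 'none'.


This is 1 * 2F1(1, 1; 11/4; 5/7) in reduced canonical form. Verdict: none. No listed pattern accepts 2F1(1, 1; 11/4; 5/7).

Key observation: t_0 = 1 here, and roots of the ratio polynomials (C = 1) are the negated parameters.
Adjacent-term ratio: r(k) = (5/7) * (k+1) (k+1) / [(k+11/4) (k+1)] - rational in k, leading ratio (5/7); with t_0 = 1, classification follows.


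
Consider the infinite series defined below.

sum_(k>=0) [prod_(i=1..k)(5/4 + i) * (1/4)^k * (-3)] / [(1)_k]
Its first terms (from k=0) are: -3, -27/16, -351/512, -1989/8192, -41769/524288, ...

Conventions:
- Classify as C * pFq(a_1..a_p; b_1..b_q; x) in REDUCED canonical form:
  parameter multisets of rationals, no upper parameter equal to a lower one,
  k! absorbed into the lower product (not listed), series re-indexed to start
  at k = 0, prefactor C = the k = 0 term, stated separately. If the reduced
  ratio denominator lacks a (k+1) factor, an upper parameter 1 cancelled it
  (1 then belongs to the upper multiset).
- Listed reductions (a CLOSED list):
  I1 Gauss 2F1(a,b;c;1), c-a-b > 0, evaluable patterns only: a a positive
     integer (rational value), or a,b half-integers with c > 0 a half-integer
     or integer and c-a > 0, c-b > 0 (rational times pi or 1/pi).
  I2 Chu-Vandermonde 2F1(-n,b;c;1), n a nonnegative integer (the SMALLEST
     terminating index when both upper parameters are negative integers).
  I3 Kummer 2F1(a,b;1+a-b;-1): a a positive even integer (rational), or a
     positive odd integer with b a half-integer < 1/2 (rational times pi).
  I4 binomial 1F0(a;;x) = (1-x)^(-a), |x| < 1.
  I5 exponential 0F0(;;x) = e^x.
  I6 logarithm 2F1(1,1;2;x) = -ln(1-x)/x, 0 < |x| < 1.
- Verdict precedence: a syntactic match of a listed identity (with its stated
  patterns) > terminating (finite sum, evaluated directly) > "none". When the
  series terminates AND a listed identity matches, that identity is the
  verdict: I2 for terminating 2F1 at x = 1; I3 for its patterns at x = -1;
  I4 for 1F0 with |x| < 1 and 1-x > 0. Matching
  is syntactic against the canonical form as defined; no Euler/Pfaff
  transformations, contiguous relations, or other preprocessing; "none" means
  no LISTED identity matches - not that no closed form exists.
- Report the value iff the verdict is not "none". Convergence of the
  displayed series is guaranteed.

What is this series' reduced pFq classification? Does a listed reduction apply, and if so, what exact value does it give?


Key step: t_0 = -3 here, and the running product (prefactor -3) telescopes to a rising factorial.
Step ratio: r(k) = (1/4) * (k+9/4) / [(k+1)] - poly over poly, x = (1/4) from leading terms; C = -3 at k = 0.

With C = -3: the canonical form is 1F0(9/4; -; 1/4). Verdict: the I4 binomial reduction applies (the 1F0 binomial series: exponent -9/4, x = 1/4). Its exact value is (-3) * (3/4)^(-9/4).


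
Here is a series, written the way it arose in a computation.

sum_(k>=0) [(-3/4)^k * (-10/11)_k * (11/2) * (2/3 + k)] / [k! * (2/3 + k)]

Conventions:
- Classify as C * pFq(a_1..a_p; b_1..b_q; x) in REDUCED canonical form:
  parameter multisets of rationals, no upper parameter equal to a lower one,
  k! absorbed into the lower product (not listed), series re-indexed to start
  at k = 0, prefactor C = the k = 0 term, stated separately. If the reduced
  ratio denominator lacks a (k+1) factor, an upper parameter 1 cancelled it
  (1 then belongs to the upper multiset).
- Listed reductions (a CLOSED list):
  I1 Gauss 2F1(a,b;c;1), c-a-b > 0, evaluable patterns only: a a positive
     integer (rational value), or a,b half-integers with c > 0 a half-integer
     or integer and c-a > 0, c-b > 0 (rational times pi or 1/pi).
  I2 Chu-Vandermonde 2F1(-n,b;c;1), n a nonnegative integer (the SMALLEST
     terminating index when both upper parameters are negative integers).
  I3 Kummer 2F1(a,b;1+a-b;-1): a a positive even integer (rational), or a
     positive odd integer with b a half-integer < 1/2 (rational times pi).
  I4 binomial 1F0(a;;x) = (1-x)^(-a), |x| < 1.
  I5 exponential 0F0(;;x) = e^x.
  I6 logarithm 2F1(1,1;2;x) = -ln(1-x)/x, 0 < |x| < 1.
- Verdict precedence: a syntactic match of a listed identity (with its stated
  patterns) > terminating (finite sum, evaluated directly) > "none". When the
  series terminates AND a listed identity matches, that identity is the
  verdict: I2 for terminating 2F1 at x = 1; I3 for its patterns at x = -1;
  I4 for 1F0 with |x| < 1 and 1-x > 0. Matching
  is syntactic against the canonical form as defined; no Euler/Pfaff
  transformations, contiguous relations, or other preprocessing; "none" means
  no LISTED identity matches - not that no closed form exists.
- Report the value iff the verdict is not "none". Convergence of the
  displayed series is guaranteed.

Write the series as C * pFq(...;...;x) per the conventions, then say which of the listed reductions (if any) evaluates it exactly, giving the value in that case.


The series (x = -3/4) is 1F0: upper {-10/11}, lower {-}, prefactor 11/2. Verdict (x = -3/4): the binomial series (I4) applies (the 1F0 binomial series: exponent 10/11, x = -3/4). Its exact value is (11/2) * (7/4)^(10/11).

The tell: x = (-3/4) and striking the common factor k + 2/3 reduces the term (C = 11/2, x = -3/4).
Step ratio: r(k) = (-3/4) * (k-10/11) / [(k+1)] - rational in k, leading ratio (-3/4); with t_0 = 11/2, classification follows.


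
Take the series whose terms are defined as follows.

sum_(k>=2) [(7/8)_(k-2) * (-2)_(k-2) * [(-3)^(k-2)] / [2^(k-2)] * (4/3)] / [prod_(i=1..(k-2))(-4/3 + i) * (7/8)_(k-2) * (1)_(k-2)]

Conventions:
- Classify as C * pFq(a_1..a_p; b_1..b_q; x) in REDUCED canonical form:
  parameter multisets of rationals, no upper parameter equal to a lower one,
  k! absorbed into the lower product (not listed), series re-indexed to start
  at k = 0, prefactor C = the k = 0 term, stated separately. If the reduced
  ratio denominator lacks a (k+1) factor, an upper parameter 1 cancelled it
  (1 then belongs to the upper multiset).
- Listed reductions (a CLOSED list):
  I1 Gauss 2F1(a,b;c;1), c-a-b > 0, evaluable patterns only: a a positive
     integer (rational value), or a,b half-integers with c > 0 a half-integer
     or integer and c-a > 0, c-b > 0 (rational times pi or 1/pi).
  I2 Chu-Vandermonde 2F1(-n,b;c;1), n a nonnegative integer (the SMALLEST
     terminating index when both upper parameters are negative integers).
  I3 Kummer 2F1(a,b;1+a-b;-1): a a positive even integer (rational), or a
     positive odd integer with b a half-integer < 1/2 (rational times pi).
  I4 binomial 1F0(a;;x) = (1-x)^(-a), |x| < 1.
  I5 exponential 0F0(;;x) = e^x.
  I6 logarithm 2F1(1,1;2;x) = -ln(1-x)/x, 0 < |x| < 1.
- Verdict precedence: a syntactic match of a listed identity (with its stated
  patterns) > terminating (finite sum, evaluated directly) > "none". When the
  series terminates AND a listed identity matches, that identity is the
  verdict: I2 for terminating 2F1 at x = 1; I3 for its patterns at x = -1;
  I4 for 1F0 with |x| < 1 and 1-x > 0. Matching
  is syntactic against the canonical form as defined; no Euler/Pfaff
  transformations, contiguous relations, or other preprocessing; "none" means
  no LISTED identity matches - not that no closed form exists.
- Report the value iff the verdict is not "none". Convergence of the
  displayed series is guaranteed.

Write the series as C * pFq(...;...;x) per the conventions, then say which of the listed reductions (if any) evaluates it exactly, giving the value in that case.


At argument -3/2: a 1F1 with upper {-2}, lower {-1/3}, scaled by C = 4/3. Verdict: terminating (-2 upstairs). 3 nonzero terms in all; added directly. Sum: -145/6.

Key observation: t_0 = 4/3 here, and the lower running product (C = 4/3) is a rising factorial.
Consecutive-term ratio: r(k) = (-3/2) * (k-2) / [(k-1/3) (k+1)] - poly over poly, x = (-3/2) from leading terms; C = 4/3 at k = 0.


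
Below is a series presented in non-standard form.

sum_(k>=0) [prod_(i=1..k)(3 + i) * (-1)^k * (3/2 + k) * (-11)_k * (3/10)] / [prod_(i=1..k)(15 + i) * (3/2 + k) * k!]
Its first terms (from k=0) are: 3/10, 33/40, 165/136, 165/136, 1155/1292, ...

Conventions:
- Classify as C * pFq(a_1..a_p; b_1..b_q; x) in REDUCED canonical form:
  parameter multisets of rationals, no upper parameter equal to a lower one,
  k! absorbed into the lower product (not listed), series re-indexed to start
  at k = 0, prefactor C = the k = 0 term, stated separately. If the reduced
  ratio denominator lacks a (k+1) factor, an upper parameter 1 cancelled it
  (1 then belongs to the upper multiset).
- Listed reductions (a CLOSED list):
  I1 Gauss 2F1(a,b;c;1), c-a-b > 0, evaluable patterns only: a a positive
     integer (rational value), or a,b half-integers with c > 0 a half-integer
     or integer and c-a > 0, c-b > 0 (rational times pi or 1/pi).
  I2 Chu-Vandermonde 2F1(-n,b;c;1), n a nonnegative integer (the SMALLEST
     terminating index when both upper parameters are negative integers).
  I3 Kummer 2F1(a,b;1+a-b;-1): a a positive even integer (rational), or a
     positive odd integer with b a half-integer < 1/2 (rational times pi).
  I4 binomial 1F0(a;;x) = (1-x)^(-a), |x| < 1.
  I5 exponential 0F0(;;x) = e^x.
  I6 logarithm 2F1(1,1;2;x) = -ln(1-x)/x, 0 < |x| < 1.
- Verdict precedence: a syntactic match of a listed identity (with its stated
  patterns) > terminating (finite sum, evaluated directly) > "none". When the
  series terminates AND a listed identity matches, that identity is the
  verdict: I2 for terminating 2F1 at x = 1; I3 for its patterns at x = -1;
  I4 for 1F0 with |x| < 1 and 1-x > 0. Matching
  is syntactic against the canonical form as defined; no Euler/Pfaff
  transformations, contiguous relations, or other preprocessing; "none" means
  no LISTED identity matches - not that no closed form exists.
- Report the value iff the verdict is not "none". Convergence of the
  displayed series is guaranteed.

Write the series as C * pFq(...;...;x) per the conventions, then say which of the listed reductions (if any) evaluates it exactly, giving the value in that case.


The series (x = -1) is 2F1: upper {-11, 4}, lower {16}, prefactor 3/10. Verdict at x = -1: Kummer's theorem (I3) matches (x = -1; c = 16 equals 1+a-b for upper {-11, 4}: listed pattern). Sum: 21/4.

Key observation: t_0 being 3/10, the factor k + 3/2 cancels (top and bottom), leaving C = 3/10, x = -1.
Adjacent-term ratio: r(k) = (-1) * (k-11) (k+4) / [(k+16) (k+1)] ; factor over Q: parameters, x = (-1), and C = 3/10.


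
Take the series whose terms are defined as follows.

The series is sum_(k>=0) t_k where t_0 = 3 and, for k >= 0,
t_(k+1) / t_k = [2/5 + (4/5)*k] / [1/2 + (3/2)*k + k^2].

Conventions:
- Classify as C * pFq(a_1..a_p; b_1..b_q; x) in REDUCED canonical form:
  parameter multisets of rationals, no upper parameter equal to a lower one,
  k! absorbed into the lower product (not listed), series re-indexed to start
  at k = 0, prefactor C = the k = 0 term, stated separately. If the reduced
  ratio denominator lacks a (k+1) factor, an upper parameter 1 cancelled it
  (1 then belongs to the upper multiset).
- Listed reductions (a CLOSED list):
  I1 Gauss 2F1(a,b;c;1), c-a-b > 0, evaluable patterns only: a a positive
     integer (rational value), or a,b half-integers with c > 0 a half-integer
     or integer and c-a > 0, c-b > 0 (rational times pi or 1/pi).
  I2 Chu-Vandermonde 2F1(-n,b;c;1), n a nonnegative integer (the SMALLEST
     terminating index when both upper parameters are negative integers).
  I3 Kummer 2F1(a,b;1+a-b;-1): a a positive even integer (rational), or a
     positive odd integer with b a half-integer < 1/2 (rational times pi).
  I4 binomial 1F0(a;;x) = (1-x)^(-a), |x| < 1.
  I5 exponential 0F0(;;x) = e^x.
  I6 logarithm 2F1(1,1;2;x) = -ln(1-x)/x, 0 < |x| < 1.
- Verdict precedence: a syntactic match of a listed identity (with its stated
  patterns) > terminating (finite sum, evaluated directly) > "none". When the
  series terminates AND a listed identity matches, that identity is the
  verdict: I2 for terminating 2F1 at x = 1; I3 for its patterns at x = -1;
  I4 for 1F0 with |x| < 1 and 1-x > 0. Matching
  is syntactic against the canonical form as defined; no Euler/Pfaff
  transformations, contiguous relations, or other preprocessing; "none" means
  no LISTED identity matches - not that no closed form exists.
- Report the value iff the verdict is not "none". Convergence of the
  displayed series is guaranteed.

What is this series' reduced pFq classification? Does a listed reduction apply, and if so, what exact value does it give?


Key step: with t_0 = 3, factor the ratio over Q (C = 3, x = 4/5): negated roots = parameters.
Ratio: r(k) = (4/5) * 1 / [(k+1)] - rational; roots negated = parameters, x = (4/5), C = 3.

At argument 4/5: a 0F0 with upper {-}, lower {-}, scaled by C = 3. Verdict: the I5 exponential reduction applies (the 0F0 exponential series at x = 4/5). Its exact value is 3 * e^(4/5).


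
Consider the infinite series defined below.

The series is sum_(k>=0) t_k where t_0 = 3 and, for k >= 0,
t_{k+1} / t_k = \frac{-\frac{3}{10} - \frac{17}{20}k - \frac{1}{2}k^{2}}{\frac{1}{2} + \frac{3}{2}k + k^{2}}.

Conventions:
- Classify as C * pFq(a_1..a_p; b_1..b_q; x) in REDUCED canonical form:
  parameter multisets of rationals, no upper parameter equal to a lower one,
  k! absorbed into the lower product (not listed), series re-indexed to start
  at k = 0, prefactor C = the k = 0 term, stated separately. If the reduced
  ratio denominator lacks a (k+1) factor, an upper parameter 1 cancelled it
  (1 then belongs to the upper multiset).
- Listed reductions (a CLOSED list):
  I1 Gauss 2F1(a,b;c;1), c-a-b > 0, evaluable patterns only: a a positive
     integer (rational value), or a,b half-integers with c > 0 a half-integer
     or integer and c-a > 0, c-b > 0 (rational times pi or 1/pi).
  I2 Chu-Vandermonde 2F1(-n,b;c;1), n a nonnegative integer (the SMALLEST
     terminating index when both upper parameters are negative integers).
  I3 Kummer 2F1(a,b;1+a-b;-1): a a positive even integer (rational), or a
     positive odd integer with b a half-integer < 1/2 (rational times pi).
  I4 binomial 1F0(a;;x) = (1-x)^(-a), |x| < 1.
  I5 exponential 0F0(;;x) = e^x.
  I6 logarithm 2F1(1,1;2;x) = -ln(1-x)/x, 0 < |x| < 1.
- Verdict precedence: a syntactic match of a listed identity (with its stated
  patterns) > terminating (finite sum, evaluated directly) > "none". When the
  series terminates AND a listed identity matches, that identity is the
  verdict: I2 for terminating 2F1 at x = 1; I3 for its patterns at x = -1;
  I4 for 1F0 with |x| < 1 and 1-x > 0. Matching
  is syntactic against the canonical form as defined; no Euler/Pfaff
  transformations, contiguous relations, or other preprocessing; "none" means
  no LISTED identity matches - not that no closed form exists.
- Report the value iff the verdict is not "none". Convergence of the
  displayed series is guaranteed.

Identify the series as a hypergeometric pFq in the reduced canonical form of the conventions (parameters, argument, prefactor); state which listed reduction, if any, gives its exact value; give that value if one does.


x = -\frac{1}{2} here; the reduced form reads 1F0, upper {\frac{6}{5}}, lower {-}, C = 3. Verdict (x = -\frac{1}{2}): the I4 binomial reduction applies (the 1F0 binomial series: exponent -6/5, x = -\frac{1}{2}). Hence: 3 \cdot \left(\frac{3}{2}\right)^{-\frac{6}{5}}.

Key observation: from the first term 3: cancel k + 1/2 from the displayed ratio first; then C = 3, x = -1/2.
Adjacent-term ratio: r(k) = -\frac{1}{2} * (k+\frac{6}{5}) / [(k+1)] - rational; roots negated = parameters, x = -\frac{1}{2}, C = 3.


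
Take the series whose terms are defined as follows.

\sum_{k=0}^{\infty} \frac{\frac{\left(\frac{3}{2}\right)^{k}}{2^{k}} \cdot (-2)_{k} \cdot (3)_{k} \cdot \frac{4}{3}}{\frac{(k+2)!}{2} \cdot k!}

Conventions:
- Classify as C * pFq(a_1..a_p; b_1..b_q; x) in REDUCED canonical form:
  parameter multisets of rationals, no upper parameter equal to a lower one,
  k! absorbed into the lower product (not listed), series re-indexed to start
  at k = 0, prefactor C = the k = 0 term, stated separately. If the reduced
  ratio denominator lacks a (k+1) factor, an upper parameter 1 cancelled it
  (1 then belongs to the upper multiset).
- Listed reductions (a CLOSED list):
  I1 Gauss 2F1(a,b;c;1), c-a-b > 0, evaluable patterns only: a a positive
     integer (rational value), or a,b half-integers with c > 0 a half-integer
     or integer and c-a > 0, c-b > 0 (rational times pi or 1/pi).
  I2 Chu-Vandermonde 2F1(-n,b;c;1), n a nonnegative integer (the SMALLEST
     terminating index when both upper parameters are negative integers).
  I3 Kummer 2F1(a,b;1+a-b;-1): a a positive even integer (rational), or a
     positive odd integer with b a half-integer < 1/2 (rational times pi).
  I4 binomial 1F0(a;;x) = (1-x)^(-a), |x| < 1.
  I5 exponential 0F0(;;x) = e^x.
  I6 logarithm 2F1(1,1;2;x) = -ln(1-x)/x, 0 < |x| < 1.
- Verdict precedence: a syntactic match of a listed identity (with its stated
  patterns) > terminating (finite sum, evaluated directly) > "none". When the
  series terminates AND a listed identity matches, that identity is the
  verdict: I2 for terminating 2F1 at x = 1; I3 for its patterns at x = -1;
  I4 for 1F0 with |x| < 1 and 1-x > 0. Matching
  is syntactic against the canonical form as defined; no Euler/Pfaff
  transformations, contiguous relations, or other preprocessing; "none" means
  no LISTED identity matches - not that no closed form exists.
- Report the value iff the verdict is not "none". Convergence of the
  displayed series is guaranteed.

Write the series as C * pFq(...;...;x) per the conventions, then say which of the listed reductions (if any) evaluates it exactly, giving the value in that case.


x = \frac{3}{4} here; the reduced form reads 1F0, upper {-2}, lower {-}, C = \frac{4}{3}. Verdict: this is the I4 binomial reduction (the 1F0 binomial series: exponent 2, x = \frac{3}{4}). Value: \frac{1}{12}.

Key observation: with t_0 = \frac{4}{3}, the parameter 3 appears in both the upper and lower lists and cancels.
Adjacent-term ratio: r(k) = \frac{3}{4} * (k-2) / [(k+1)] - poly over poly, x = \frac{3}{4} from leading terms; C = \frac{4}{3} at k = 0.


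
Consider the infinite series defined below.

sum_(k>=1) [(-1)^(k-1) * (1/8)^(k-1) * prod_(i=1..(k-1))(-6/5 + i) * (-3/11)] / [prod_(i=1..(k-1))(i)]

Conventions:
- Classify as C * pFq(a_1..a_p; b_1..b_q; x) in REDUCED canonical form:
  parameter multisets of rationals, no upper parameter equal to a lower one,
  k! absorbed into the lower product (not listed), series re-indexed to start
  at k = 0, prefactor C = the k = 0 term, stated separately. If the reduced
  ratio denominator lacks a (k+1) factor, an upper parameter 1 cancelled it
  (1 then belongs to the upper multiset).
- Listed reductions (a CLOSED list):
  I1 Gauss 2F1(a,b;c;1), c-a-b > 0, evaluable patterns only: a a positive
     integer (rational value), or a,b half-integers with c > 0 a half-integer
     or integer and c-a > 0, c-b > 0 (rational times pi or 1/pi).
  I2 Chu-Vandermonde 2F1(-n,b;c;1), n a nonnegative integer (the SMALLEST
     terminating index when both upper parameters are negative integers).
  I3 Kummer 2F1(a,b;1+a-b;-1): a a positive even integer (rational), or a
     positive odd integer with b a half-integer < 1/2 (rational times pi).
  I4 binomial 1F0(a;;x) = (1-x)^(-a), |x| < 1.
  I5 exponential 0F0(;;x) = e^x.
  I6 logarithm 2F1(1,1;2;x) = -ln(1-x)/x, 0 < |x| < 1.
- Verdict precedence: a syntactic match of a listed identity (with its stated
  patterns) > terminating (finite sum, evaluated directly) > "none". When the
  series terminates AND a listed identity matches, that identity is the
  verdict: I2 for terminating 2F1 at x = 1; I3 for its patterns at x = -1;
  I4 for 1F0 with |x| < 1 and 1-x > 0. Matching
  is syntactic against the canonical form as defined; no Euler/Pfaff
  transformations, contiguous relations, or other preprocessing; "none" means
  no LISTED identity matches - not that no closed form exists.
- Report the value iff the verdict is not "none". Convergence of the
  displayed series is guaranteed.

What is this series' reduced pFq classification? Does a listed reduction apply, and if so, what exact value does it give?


Structural cue: with t_0 = -3/11, the product of the first k integers (C = -3/11) is k!.
Consecutive-term ratio: r(k) = (-1/8) * (k-1/5) / [(k+1)] - rational in k, leading ratio (-1/8); with t_0 = -3/11, classification follows.

Classification (C = -3/11): 1F0 with upper {-1/5}, lower {-}, argument x = -1/8. Verdict: the binomial series (I4) matches (the 1F0 binomial series: exponent 1/5, x = -1/8). Exact value: (-3/11) * (9/8)^(1/5).


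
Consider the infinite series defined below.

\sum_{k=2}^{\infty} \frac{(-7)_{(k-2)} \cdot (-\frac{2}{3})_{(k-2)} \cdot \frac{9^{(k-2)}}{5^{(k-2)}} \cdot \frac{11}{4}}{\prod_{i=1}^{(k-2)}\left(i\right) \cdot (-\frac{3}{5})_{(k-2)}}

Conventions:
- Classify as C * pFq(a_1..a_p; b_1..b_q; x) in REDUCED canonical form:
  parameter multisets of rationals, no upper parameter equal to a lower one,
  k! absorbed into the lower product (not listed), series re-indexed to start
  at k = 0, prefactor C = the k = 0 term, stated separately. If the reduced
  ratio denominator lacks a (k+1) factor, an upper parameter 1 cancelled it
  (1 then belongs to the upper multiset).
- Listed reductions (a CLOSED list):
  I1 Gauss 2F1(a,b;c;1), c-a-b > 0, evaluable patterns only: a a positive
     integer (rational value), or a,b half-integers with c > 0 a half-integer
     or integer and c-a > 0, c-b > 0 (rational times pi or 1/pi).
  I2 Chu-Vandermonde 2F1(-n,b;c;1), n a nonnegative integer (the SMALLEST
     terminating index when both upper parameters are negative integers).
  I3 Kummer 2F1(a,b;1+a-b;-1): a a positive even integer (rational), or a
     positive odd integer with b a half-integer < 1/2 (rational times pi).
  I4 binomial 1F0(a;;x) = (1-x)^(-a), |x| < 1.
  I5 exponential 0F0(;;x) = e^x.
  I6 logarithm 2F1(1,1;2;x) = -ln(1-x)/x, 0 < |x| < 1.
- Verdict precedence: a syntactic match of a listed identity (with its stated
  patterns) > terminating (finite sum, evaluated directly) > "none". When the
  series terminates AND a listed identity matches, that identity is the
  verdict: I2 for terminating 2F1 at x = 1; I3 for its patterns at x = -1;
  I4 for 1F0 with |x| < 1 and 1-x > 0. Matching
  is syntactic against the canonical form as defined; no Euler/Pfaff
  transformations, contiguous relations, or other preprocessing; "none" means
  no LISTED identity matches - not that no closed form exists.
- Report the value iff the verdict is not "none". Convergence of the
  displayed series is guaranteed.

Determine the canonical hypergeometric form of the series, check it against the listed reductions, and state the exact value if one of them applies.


Reduced: x = \frac{9}{5}, 2F1, upper = {-7, -\frac{2}{3}}, lower = {-\frac{3}{5}}, C = \frac{11}{4}. Verdict: terminating at k = 7: the factor (-7)_k kills every later term; summing the 8 survivors is exact. Sum: -\frac{70}{17}.

Key step: from the first term \frac{11}{4}: the product of the first k integers (C = 11/4) is k!.
Adjacent-term ratio: r(k) = \frac{9}{5} * (k-7) (k-\frac{2}{3}) / [(k-\frac{3}{5}) (k+1)] - rational; roots negated = parameters, x = \frac{9}{5}, C = \frac{11}{4}.
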